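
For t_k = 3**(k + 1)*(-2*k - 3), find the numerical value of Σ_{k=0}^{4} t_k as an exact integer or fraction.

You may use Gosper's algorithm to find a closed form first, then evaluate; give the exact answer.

Compute t_(k+1)/t_k: get 3*(2*k + 5)/(2*k + 3).
So A=3 and B=1, with C=k + 3/2.
Solve (3)·f(k+1) − (1)·f(k) = k + 3/2.
d = 1 from the (0,0,1) case.
Solve for f: f(k) = k/2 (degree 1 ≤ 1).
Get s_k = R·t_k = -3**(k + 1)*k with R(k) = B(k−1)f(k)/C(k) = k/(2*k + 3).
Check: Δs_k = 3**(k + 1)*(-2*k - 3). ✓
Telescoping: Σ = s_(5) − s_(0) = -3645 − (0) = -3645.

Σ = -3645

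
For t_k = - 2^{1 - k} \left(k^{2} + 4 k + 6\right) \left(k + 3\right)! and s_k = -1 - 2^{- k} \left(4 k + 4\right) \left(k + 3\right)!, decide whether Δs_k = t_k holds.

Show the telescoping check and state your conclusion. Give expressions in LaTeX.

valid; difference matches t_k

s_(k+1) = -2**(-k - 1)*(4*k + 8)*factorial(k + 4) - 1
s_(k+1) − s_k = -2**(1 - k)*(k**2 + 4*k + 6)*factorial(k + 3)
(s_(k+1) − s_k) − t_k = 0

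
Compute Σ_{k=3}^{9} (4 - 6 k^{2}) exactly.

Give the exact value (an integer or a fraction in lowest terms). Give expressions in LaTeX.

Σ = -1652

Step 1: r(k) = (3*(k + 1)**2 - 2)/(3*k**2 - 2).
A = 1, B = 1, C = k**2 - 2/3.
Key eq: (1)·f(k+1) = (1)·f(k) + (k**2 - 2/3).
From deg A=0, deg B=0, deg C=2: d=3.
Solving with deg f ≤ 3: f(k) = k*(2*k**2 - 3*k - 3)/6.
So s_k = (B(k−1)f/C)·t_k = (k*(2*k**2 - 3*k - 3)/(2*(3*k**2 - 2)))·t_k = k*(-2*k**2 + 3*k + 3).
Δs = 4 - 6*k**2, as required.
Evaluate s at k=10 and k=3: -1670 and -18; difference -1652.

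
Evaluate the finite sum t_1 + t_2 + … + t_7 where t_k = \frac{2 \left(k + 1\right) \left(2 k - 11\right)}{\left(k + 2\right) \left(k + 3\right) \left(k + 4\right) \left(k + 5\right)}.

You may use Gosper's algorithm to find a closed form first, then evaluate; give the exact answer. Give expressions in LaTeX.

The ratio is (k + 2)**2*(2*k - 9)/((k + 1)*(k + 6)*(2*k - 11)).
Factor: A=k + 2; B=k + 6; C=k**2 - 9*k/2 - 11/2.
Key eq: (k + 2)·f(k+1) = (k + 5)·f(k) + (k**2 - 9*k/2 - 11/2).
d = 3 from the (1,1,2) case.
A polynomial solution: f(k) = -k*(k + 1)*(k + 32)/24.
Then R = B(k−1)f/C = -k*(k + 5)*(k + 32)/(12*(2*k - 11)), so s_k = R(k)·t_k = k*(-k**2 - 33*k - 32)/(6*(k**3 + 9*k**2 + 26*k + 24)).
Check: Δs_k = 2*(2*k**2 - 9*k - 11)/(k**4 + 14*k**3 + 71*k**2 + 154*k + 120). ✓
Σ_(k=1)^(7) t_k = s_(8) − s_(1) = -4/11 − (-11/60) = -119/660.

Σ = -119/660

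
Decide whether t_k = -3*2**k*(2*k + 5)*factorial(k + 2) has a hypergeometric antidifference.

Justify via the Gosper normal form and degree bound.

Yes. s_k = -3*2**k*factorial(k + 2).

t_(k+1)/t_k = 2*(k + 3)*(2*k + 7)/(2*k + 5).
So A=2*k + 6 and B=1, with C=k + 5/2.
f must satisfy (2*k + 6)·f(k+1) − (1)·f(k) = k + 5/2.
d = 0 from the (1,0,1) case.
A polynomial solution: f(k) = 1/2.
So s_k = (B(k−1)f/C)·t_k = (1/(2*k + 5))·t_k = -3*2**k*factorial(k + 2).
s_(k+1) − s_k = -3*2**k*(2*k + 5)*factorial(k + 2) = t_k.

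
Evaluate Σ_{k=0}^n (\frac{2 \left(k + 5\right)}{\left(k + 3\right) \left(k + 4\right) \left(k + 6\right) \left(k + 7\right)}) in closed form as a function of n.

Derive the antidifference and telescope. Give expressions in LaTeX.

S(n) = \frac{n^{2} + 11 n + 10}{18 \left(n^{2} + 11 n + 28\right)}

The ratio is (k + 3)*(k + 6)**2/((k + 5)**2*(k + 8)).
Gosper form: A/B · C(k+1)/C(k) with A=k + 3, B=k + 8, C=k**2 + 10*k + 25.
Key eq: (k + 3)·f(k+1) = (k + 7)·f(k) + (k**2 + 10*k + 25).
d = 4 from the (1,1,2) case.
Match coefficients ⇒ f(k) = k*(k + 4)*(k + 5)*(k + 9)/36.
Get s_k = R·t_k = k*(k + 9)/(18*(k**2 + 9*k + 18)) with R(k) = B(k−1)f(k)/C(k) = k*(k + 4)*(k + 7)*(k + 9)/(36*(k + 5)).
s_(k+1) − s_k = 2*(k + 5)/(k**4 + 20*k**3 + 145*k**2 + 450*k + 504) = t_k.
Evaluate: s_(n+1) = (n**2 + 11*n + 10)/(18*(n**2 + 11*n + 28)); subtract s_(0) = 0 ⇒ S(n) = (n**2 + 11*n + 10)/(18*(n**2 + 11*n + 28)).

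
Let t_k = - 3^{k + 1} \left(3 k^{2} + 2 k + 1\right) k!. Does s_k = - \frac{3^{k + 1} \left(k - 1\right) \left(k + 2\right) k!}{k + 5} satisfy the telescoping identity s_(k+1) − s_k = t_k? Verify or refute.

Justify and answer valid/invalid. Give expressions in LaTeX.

Invalid: residual \frac{3^{k + 2} \left(3 k^{3} + 17 k^{2} + 10 k + 6\right) k!}{\left(k + 5\right) \left(k + 6\right)} ≠ 0.

s_(k+1) = -3**(k + 2)*k*(k + 3)*factorial(k + 1)/(k + 6)
s_(k+1) − s_k = -3**(k + 1)*(3*k**4 + 26*k**3 + 62*k**2 + 41*k + 12)*factorial(k)/((k + 5)*(k + 6))
(s_(k+1) − s_k) − t_k = 3**(k + 2)*(3*k**3 + 17*k**2 + 10*k + 6)*factorial(k)/((k + 5)*(k + 6))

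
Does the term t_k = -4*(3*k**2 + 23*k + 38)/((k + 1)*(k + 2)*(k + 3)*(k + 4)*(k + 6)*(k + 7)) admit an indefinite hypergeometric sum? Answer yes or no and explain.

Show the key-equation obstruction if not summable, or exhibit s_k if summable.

Ratio r(k) = (k + 1)*(k + 6)*(23*k + 3*(k + 1)**2 + 61)/((k + 5)*(k + 8)*(3*k**2 + 23*k + 38)).
Factor: A=k + 1; B=k + 8; C=k**3 + 38*k**2/3 + 51*k + 190/3.
f must satisfy (k + 1)·f(k+1) − (k + 7)·f(k) = k**3 + 38*k**2/3 + 51*k + 190/3.
deg f ≤ 6 (via 1,1,3).
Coefficient equations give f(k) = k*(k + 2)*(k + 4)*(k + 5)*(k**2 + 10*k + 27)/54.
Get s_k = R·t_k = 2*k*(-k**2 - 10*k - 27)/(9*(k**3 + 10*k**2 + 27*k + 18)) with R(k) = B(k−1)f(k)/C(k) = k*(k + 2)*(k + 4)*(k + 7)*(k**2 + 10*k + 27)/(18*(3*k**2 + 23*k + 38)).
Δs = 4*(-3*k**2 - 23*k - 38)/(k**6 + 23*k**5 + 207*k**4 + 925*k**3 + 2144*k**2 + 2412*k + 1008), as required.

Yes. s_k = 2*k*(-k**2 - 10*k - 27)/(9*(k**3 + 10*k**2 + 27*k + 18)).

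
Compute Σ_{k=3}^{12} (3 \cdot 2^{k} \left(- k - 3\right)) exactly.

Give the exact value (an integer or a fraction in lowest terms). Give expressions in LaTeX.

Compute t_(k+1)/t_k: get 2*(k + 4)/(k + 3).
Normal form (A,B,C) = (2, 1, k + 3).
Solve (2)·f(k+1) − (1)·f(k) = k + 3.
Bound: deg f ≤ 1.
Solving with deg f ≤ 1: f(k) = k + 1.
Get s_k = R·t_k = 3*2**k*(-k - 1) with R(k) = B(k−1)f(k)/C(k) = (k + 1)/(k + 3).
Verify: 3*2**k*(-k - 3) matches t_k.
Σ_(k=3)^(12) t_k = s_(13) − s_(3) = -344064 − (-96) = -343968.

Σ = -343968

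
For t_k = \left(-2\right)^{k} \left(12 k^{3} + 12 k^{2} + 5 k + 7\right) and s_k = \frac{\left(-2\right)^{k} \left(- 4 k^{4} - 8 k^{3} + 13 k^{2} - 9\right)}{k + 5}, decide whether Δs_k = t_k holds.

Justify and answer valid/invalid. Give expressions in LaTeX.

s_(k+1) = 2*(-2)**k*(4*k**4 + 24*k**3 + 35*k**2 + 14*k + 8)/(k + 6)
s_(k+1) − s_k = (-2)**k*(12*k**5 + 120*k**4 + 345*k**3 + 300*k**2 + 165*k + 134)/(k**2 + 11*k + 30)
(s_(k+1) − s_k) − t_k = (-2)**(k + 1)*(12*k**4 + 76*k**3 + 61*k**2 + 31*k + 38)/(k**2 + 11*k + 30)

Invalid: residual \frac{\left(-2\right)^{k + 1} \left(12 k^{4} + 76 k^{3} + 61 k^{2} + 31 k + 38\right)}{k^{2} + 11 k + 30} ≠ 0.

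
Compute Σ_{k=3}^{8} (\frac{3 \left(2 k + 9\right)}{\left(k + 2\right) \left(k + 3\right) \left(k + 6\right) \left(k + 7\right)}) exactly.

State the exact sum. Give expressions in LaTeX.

Σ = 8/165

The ratio is (k + 2)*(k + 6)*(2*k + 11)/((k + 4)*(k + 8)*(2*k + 9)).
A = k + 2, B = k + 8, C = k**3 + 27*k**2/2 + 121*k/2 + 90.
Solve (k + 2)·f(k+1) − (k + 7)·f(k) = k**3 + 27*k**2/2 + 121*k/2 + 90.
Degrees (1,1,3) ⇒ d ≤ 5.
Solving with deg f ≤ 5: f(k) = k*(k + 3)*(k + 4)*(k + 5)*(k + 8)/24.
Then R = B(k−1)f/C = k*(k + 3)*(k + 7)*(k + 8)/(12*(2*k + 9)), so s_k = R(k)·t_k = k*(k + 8)/(4*(k**2 + 8*k + 12)).
Δs = 3*(2*k + 9)/(k**4 + 18*k**3 + 113*k**2 + 288*k + 252), as required.
Σ_(k=3)^(8) t_k = s_(9) − s_(3) = 51/220 − (11/60) = 8/165.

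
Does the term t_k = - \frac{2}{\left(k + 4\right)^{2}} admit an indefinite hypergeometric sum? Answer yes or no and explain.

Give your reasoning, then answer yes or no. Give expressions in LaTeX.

No — the linear system for f has no solution.

Compute t_(k+1)/t_k: get (k + 4)**2/(k + 5)**2.
So A=k**2 + 8*k + 16 and B=k**2 + 10*k + 25, with C=1.
Key eq: (k**2 + 8*k + 16)·f(k+1) = (k**2 + 8*k + 16)·f(k) + (1).
Degrees (2,2,0) ⇒ d ≤ 0.
f = c0 ⇒ A·f(k+1) − B(k−1)·f(k) − C = -1. The system {-1 = 0} is inconsistent; no antidifference.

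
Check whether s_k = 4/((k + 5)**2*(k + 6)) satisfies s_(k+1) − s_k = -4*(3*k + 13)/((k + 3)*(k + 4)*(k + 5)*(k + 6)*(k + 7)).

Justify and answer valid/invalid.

s_(k+1) = 4/((k + 6)**2*(k + 7))
s_(k+1) − s_k = 4*((k + 5)**2 - (k + 6)*(k + 7))/((k + 5)**2*(k + 6)**2*(k + 7))
(s_(k+1) − s_k) − t_k = 8*(4*k**2 + 39*k + 93)/(k**7 + 36*k**6 + 550*k**5 + 4620*k**4 + 23029*k**3 + 68064*k**2 + 110340*k + 75600)

Invalid: residual 8*(4*k**2 + 39*k + 93)/(k**7 + 36*k**6 + 550*k**5 + 4620*k**4 + 23029*k**3 + 68064*k**2 + 110340*k + 75600) ≠ 0.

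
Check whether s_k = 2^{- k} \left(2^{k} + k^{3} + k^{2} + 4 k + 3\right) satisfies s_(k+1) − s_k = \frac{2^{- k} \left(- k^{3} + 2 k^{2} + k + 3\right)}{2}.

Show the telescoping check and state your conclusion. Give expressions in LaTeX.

s_(k+1) = (2*2**k + k**3 + 4*k**2 + 9*k + 9)/(2*2**k)
s_(k+1) − s_k = (-k**3 + 2*k**2 + k + 3)/(2*2**k)
(s_(k+1) − s_k) − t_k = 0

valid; difference matches t_k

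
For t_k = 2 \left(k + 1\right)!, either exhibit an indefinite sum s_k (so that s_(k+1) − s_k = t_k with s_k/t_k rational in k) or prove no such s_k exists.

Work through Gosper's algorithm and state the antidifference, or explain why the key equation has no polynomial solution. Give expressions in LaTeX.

Ratio r(k) = k + 2.
Factor: A=k + 2; B=1; C=1.
Set up (k + 2)·f(k+1) − (1)·f(k) − (1) = 0.
Degrees (1,0,0) ⇒ d ≤ -1.
Bound -1 < 0, so the key equation has no polynomial solution.

none (Gosper's algorithm certifies no s_k)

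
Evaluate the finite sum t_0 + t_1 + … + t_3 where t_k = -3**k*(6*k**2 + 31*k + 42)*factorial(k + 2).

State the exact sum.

Step 1: r(k) = 3*(6*k**3 + 61*k**2 + 208*k + 237)/(6*k**2 + 31*k + 42).
Take A(k)=3*k + 9, B(k)=1, C(k)=k**2 + 31*k/6 + 7.
Key eq: (3*k + 9)·f(k+1) = (1)·f(k) + (k**2 + 31*k/6 + 7).
Degrees (1,0,2) ⇒ d ≤ 1.
A polynomial solution: f(k) = (2*k + 3)/6.
Get s_k = R·t_k = -3**k*(2*k + 3)*factorial(k + 2) with R(k) = B(k−1)f(k)/C(k) = (2*k + 3)/(6*k**2 + 31*k + 42).
Δs = -3**k*(6*k**2 + 31*k + 42)*factorial(k + 2), as required.
Evaluate s at k=4 and k=0: -641520 and -6; difference -641514.

Σ = -641514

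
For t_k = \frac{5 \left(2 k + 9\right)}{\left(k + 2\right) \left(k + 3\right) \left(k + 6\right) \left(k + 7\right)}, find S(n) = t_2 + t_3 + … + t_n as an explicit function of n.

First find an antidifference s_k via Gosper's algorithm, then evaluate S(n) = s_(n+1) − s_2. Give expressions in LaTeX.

r(k) = (k + 2)*(k + 6)*(2*k + 11)/((k + 4)*(k + 8)*(2*k + 9)) after simplifying.
Take A(k)=k + 2, B(k)=k + 8, C(k)=k**3 + 27*k**2/2 + 121*k/2 + 90.
Need (k + 2)·f(k+1) − (k + 7)·f(k) = k**3 + 27*k**2/2 + 121*k/2 + 90.
From deg A=1, deg B=1, deg C=3: d=5.
A polynomial solution: f(k) = k*(k + 3)*(k + 4)*(k + 5)*(k + 8)/24.
R(k) = B(k−1)·f(k)/C(k) = k*(k + 3)*(k + 7)*(k + 8)/(12*(2*k + 9)); s_k = R·t_k = 5*k*(k + 8)/(12*(k**2 + 8*k + 12)).
Verify: 5*(2*k + 9)/(k**4 + 18*k**3 + 113*k**2 + 288*k + 252) matches t_k.
Telescope: S(n) = s_(n+1) − s_(2) = 5*(n**2 + 10*n + 9)/(12*(n**2 + 10*n + 21)) − (25/96) = 5*(n**2 + 10*n - 11)/(32*(n**2 + 10*n + 21)).

S(n) = \frac{5 \left(n^{2} + 10 n - 11\right)}{32 \left(n^{2} + 10 n + 21\right)}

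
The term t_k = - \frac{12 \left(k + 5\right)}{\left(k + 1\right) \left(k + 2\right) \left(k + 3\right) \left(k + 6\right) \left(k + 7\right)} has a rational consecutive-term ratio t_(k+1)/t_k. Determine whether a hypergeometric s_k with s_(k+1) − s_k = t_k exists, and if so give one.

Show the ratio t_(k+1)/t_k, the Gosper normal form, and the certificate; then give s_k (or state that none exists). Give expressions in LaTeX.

s_k = \frac{k \left(- k^{2} - 9 k - 20\right)}{3 \left(k^{3} + 9 k^{2} + 20 k + 12\right)}

Ratio r(k) = (k + 1)*(k + 6)**2/((k + 4)*(k + 5)*(k + 8)).
Gosper form: A/B · C(k+1)/C(k) with A=k + 1, B=k + 8, C=k**3 + 14*k**2 + 65*k + 100.
Need (k + 1)·f(k+1) − (k + 7)·f(k) = k**3 + 14*k**2 + 65*k + 100.
From deg A=1, deg B=1, deg C=3: d=6.
A polynomial solution: f(k) = k*(k + 3)*(k + 4)**2*(k + 5)**2/36.
Certificate R = B(k−1)f/C = k*(k + 3)*(k + 4)*(k + 7)/36 gives s_k = k*(-k**2 - 9*k - 20)/(3*(k**3 + 9*k**2 + 20*k + 12)).
s_(k+1) − s_k = 12*(-k - 5)/(k**5 + 19*k**4 + 131*k**3 + 401*k**2 + 540*k + 252) = t_k.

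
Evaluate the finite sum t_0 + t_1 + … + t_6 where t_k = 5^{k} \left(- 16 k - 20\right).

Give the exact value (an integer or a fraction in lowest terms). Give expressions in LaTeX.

Σ = -2187500

Step 1: r(k) = 5*(4*k + 9)/(4*k + 5).
So A=5 and B=1, with C=k + 5/4.
Need (5)·f(k+1) − (1)·f(k) = k + 5/4.
deg f ≤ 1 (via 0,0,1).
Coefficient equations give f(k) = k/4.
Certificate R = B(k−1)f/C = k/(4*k + 5) gives s_k = -4*5**k*k.
s_(k+1) − s_k = 5**k*(-16*k - 20) = t_k.
Sum = s_(7) − s_(0); s_(7) = -2187500, s_(0) = 0 ⇒ -2187500.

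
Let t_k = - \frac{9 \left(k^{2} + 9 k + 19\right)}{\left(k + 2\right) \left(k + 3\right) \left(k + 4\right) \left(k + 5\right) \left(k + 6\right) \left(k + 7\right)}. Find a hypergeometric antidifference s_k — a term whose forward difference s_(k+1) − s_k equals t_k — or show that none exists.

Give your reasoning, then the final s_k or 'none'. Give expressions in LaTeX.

Compute t_(k+1)/t_k: get (k + 2)*(9*k + (k + 1)**2 + 28)/((k + 8)*(k**2 + 9*k + 19)).
Factor: A=k + 2; B=k + 8; C=k**2 + 9*k + 19.
Set up (k + 2)·f(k+1) − (k + 7)·f(k) − (k**2 + 9*k + 19) = 0.
deg f ≤ 5 (via 1,1,2).
Coefficient equations give f(k) = k*(k + 3)*(k + 5)*(k**2 + 12*k + 44)/144.
Certificate R = B(k−1)f/C = k*(k + 3)*(k + 5)*(k + 7)*(k**2 + 12*k + 44)/(144*(k**2 + 9*k + 19)) gives s_k = k*(-k**2 - 12*k - 44)/(16*(k**3 + 12*k**2 + 44*k + 48)).
s_(k+1) − s_k = 9*(-k**2 - 9*k - 19)/(k**6 + 27*k**5 + 295*k**4 + 1665*k**3 + 5104*k**2 + 8028*k + 5040) = t_k.

s_k = \frac{k \left(- k^{2} - 12 k - 44\right)}{16 \left(k^{3} + 12 k^{2} + 44 k + 48\right)}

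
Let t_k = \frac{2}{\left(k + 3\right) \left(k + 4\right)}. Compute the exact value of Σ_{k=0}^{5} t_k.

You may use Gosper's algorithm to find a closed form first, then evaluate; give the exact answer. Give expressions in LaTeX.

Σ = 4/9

Step 1: r(k) = (k + 3)/(k + 5).
So A=k + 3 and B=k + 5, with C=1.
Need (k + 3)·f(k+1) − (k + 4)·f(k) = 1.
Bound: deg f ≤ 1.
Coefficient equations give f(k) = k/3.
Then R = B(k−1)f/C = k*(k + 4)/3, so s_k = R(k)·t_k = 2*k/(3*(k + 3)).
Check: Δs_k = 2/(k**2 + 7*k + 12). ✓
Sum = s_(6) − s_(0); s_(6) = 4/9, s_(0) = 0 ⇒ 4/9.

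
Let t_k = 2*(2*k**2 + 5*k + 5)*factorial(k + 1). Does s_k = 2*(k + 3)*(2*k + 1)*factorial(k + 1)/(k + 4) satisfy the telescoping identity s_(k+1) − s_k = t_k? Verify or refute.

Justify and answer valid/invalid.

Invalid: residual -2*(2*k**3 + 13*k**2 + 23*k + 19)*factorial(k + 1)/((k + 4)*(k + 5)) ≠ 0.

s_(k+1) = 2*(k + 4)*(2*k + 3)*factorial(k + 2)/(k + 5)
s_(k+1) − s_k = 2*(2*k**4 + 21*k**3 + 77*k**2 + 122*k + 81)*factorial(k + 1)/((k + 4)*(k + 5))
(s_(k+1) − s_k) − t_k = -2*(2*k**3 + 13*k**2 + 23*k + 19)*factorial(k + 1)/((k + 4)*(k + 5))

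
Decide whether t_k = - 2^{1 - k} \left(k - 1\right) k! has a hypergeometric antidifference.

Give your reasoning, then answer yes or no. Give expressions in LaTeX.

Yes. s_k = - 2^{2 - k} k!.

Step 1: r(k) = k*(k + 1)/(2*(k - 1)).
Normal form (A,B,C) = (k/2 + 1/2, 1, k - 1).
Key eq: (k/2 + 1/2)·f(k+1) = (1)·f(k) + (k - 1).
Bound: deg f ≤ 0.
Solve for f: f(k) = 2 (degree 0 ≤ 0).
So s_k = (B(k−1)f/C)·t_k = (2/(k - 1))·t_k = -2**(2 - k)*factorial(k).
Check: Δs_k = -2**(1 - k)*(k - 1)*factorial(k). ✓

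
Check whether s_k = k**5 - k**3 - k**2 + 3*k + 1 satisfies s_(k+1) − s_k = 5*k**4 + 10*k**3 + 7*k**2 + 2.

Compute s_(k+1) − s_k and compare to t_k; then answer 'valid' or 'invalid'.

s_(k+1) = 3*k + (k + 1)**5 - (k + 1)**3 - (k + 1)**2 + 4
s_(k+1) − s_k = 5*k**4 + 10*k**3 + 7*k**2 + 2
(s_(k+1) − s_k) − t_k = 0

valid; difference matches t_k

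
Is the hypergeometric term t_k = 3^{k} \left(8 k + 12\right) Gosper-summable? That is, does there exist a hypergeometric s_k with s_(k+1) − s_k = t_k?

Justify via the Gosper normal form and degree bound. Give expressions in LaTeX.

Compute t_(k+1)/t_k: get 3*(2*k + 5)/(2*k + 3).
Take A(k)=3, B(k)=1, C(k)=k + 3/2.
f must satisfy (3)·f(k+1) − (1)·f(k) = k + 3/2.
From deg A=0, deg B=0, deg C=1: d=1.
A polynomial solution: f(k) = k/2.
Then R = B(k−1)f/C = k/(2*k + 3), so s_k = R(k)·t_k = 4*3**k*k.
Verify: 3**k*(8*k + 12) matches t_k.

Yes. s_k = 4 \cdot 3^{k} k.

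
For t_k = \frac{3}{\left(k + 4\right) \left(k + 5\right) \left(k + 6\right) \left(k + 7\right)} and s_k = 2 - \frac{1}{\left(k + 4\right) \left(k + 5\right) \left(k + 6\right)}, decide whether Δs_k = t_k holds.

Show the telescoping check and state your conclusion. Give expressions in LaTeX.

s_(k+1) = 2 - 1/((k + 5)*(k + 6)*(k + 7))
s_(k+1) − s_k = 3/((k + 4)*(k + 5)*(k + 6)*(k + 7))
(s_(k+1) − s_k) − t_k = 0

Valid: the claim telescopes to t_k.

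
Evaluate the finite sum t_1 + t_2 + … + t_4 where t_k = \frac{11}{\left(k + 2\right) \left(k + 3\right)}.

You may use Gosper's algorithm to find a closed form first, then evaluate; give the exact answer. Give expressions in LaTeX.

Σ = 44/21

Compute t_(k+1)/t_k: get (k + 2)/(k + 4).
A = k + 2, B = k + 4, C = 1.
Need (k + 2)·f(k+1) − (k + 3)·f(k) = 1.
d = 1 from the (1,1,0) case.
Match coefficients ⇒ f(k) = k/2.
Certificate R = B(k−1)f/C = k*(k + 3)/2 gives s_k = 11*k/(2*(k + 2)).
Check: Δs_k = 11/(k**2 + 5*k + 6). ✓
Telescoping: Σ = s_(5) − s_(1) = 55/14 − (11/6) = 44/21.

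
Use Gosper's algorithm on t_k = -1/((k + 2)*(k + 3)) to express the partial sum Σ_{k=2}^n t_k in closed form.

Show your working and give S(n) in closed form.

Ratio r(k) = (k + 2)/(k + 4).
Take A(k)=k + 2, B(k)=k + 4, C(k)=1.
Need (k + 2)·f(k+1) − (k + 3)·f(k) = 1.
Bound: deg f ≤ 1.
Solve for f: f(k) = k/2 (degree 1 ≤ 1).
Then R = B(k−1)f/C = k*(k + 3)/2, so s_k = R(k)·t_k = -k/(2*k + 4).
Δs = -1/(k**2 + 5*k + 6), as required.
Telescope: S(n) = s_(n+1) − s_(2) = (-n - 1)/(2*(n + 3)) − (-1/4) = (1 - n)/(4*(n + 3)).

S(n) = (1 - n)/(4*(n + 3))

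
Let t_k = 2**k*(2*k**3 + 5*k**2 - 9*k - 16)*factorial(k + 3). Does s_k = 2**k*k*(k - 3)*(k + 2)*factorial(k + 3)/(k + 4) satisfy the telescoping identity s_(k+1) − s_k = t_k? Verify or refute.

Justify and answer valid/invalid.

s_(k+1) = 2**(k + 1)*(k - 2)*(k + 1)*(k + 3)*factorial(k + 4)/(k + 5)
s_(k+1) − s_k = 2**k*(2*k**5 + 19*k**4 + 50*k**3 - 17*k**2 - 226*k - 192)*factorial(k + 3)/((k + 4)*(k + 5))
(s_(k+1) − s_k) − t_k = -2**(k + 1)*(2*k**4 + 13*k**3 + 10*k**2 - 49*k - 64)*factorial(k + 3)/((k + 4)*(k + 5))

Invalid: residual -2**(k + 1)*(2*k**4 + 13*k**3 + 10*k**2 - 49*k - 64)*factorial(k + 3)/((k + 4)*(k + 5)) ≠ 0.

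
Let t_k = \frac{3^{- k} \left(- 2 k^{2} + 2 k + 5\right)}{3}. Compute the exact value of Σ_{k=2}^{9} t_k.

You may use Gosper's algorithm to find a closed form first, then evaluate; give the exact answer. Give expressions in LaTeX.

Ratio r(k) = (2*k**2 + 2*k - 5)/(3*(2*k**2 - 2*k - 5)).
So A=1/3 and B=1, with C=k**2 - k - 5/2.
f must satisfy (1/3)·f(k+1) − (1)·f(k) = k**2 - k - 5/2.
d = 2 from the (0,0,2) case.
Solving with deg f ≤ 2: f(k) = -3*(k**2 - 2)/2.
Then R = B(k−1)f/C = -3*(k**2 - 2)/(2*k**2 - 2*k - 5), so s_k = R(k)·t_k = (k**2 - 2)/3**k.
Δs = (-2*k**2 + 2*k + 5)/(3*3**k), as required.
Evaluate s at k=10 and k=2: 98/59049 and 2/9; difference -13024/59049.

Σ = -13024/59049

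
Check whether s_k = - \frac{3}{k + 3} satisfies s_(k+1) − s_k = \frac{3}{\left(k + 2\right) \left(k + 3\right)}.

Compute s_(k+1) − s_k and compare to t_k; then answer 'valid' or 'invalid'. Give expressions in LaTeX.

s_(k+1) = -3/(k + 4)
s_(k+1) − s_k = 3/((k + 3)*(k + 4))
(s_(k+1) − s_k) − t_k = -6/(k**3 + 9*k**2 + 26*k + 24)

Invalid: residual - \frac{6}{k^{3} + 9 k^{2} + 26 k + 24} ≠ 0.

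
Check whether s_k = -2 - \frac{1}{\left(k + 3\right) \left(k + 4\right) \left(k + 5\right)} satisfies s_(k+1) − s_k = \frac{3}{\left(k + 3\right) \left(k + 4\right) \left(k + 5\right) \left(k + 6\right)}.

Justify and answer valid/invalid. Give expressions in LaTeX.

Valid — Δs_k = t_k.

s_(k+1) = -2 - 1/((k + 4)*(k + 5)*(k + 6))
s_(k+1) − s_k = 3/((k + 3)*(k + 4)*(k + 5)*(k + 6))
(s_(k+1) − s_k) − t_k = 0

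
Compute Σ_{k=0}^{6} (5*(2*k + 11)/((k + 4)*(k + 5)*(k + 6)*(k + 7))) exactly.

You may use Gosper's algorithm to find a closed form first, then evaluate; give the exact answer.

The ratio is (k + 4)*(2*k + 13)/((k + 8)*(2*k + 11)).
Normal form (A,B,C) = (k + 4, k + 8, k + 11/2).
Key eq: (k + 4)·f(k+1) = (k + 7)·f(k) + (k + 11/2).
Degrees (1,1,1) ⇒ d ≤ 3.
Match coefficients ⇒ f(k) = k*(k + 5)*(k + 10)/48.
R(k) = B(k−1)·f(k)/C(k) = k*(k + 5)*(k + 7)*(k + 10)/(24*(2*k + 11)); s_k = R·t_k = 5*k*(k + 10)/(24*(k**2 + 10*k + 24)).
Check: Δs_k = 5*(2*k + 11)/(k**4 + 22*k**3 + 179*k**2 + 638*k + 840). ✓
Sum = s_(7) − s_(0); s_(7) = 595/3432, s_(0) = 0 ⇒ 595/3432.

Σ = 595/3432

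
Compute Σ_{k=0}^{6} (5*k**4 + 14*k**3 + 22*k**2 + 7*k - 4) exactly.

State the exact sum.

Σ = 19670

The ratio is (5*k**4 + 34*k**3 + 94*k**2 + 113*k + 44)/(5*k**4 + 14*k**3 + 22*k**2 + 7*k - 4).
Normal form (A,B,C) = (1, 1, k**4 + 14*k**3/5 + 22*k**2/5 + 7*k/5 - 4/5).
Set up (1)·f(k+1) − (1)·f(k) − (k**4 + 14*k**3/5 + 22*k**2/5 + 7*k/5 - 4/5) = 0.
d = 5 from the (0,0,4) case.
Solve for f: f(k) = k*(k**4 + k**3 + 2*k**2 - 4*k - 4)/5 (degree 5 ≤ 5).
So s_k = (B(k−1)f/C)·t_k = (k*(k**4 + k**3 + 2*k**2 - 4*k - 4)/(5*k**4 + 14*k**3 + 22*k**2 + 7*k - 4))·t_k = k*(k**4 + k**3 + 2*k**2 - 4*k - 4).
Δs = 5*k**4 + 14*k**3 + 22*k**2 + 7*k - 4, as required.
Evaluate s at k=7 and k=0: 19670 and 0; difference 19670.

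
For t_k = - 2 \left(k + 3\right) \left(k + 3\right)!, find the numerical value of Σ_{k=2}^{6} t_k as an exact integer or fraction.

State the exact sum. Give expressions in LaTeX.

Σ = -7257360

Compute t_(k+1)/t_k: get (k + 4)**2/(k + 3).
So A=k + 4 and B=1, with C=k + 3.
Solve (k + 4)·f(k+1) − (1)·f(k) = k + 3.
deg f ≤ 0 (via 1,0,1).
Coefficient equations give f(k) = 1.
Certificate R = B(k−1)f/C = 1/(k + 3) gives s_k = -2*factorial(k + 3).
Check: Δs_k = -2*(k + 3)*factorial(k + 3). ✓
Sum = s_(7) − s_(2); s_(7) = -7257600, s_(2) = -240 ⇒ -7257360.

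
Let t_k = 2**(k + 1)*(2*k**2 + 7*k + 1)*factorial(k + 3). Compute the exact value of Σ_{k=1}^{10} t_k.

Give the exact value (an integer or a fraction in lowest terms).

Compute t_(k+1)/t_k: get 2*(2*k**3 + 19*k**2 + 54*k + 40)/(2*k**2 + 7*k + 1).
Gosper form: A/B · C(k+1)/C(k) with A=2*k + 8, B=1, C=k**2 + 7*k/2 + 1/2.
Set up (2*k + 8)·f(k+1) − (1)·f(k) − (k**2 + 7*k/2 + 1/2) = 0.
Degrees (1,0,2) ⇒ d ≤ 1.
A polynomial solution: f(k) = (k - 1)/2.
Then R = B(k−1)f/C = (k - 1)/(2*k**2 + 7*k + 1), so s_k = R(k)·t_k = 2**(k + 1)*(k - 1)*factorial(k + 3).
s_(k+1) − s_k = 2**(k + 1)*(2*k**2 + 7*k + 1)*factorial(k + 3) = t_k.
Sum = s_(11) − s_(1); s_(11) = 3570822807552000, s_(1) = 0 ⇒ 3570822807552000.

Σ = 3570822807552000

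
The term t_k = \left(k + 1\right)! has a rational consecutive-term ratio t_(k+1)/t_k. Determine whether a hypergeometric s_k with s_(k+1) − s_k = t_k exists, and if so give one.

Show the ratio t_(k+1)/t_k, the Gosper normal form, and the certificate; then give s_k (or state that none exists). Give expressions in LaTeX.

Compute t_(k+1)/t_k: get k + 2.
Take A(k)=k + 2, B(k)=1, C(k)=1.
Set up (k + 2)·f(k+1) − (1)·f(k) − (1) = 0.
Bound: deg f ≤ -1.
Negative degree bound (-1): no f exists, t_k not Gosper-summable.

no hypergeometric antidifference exists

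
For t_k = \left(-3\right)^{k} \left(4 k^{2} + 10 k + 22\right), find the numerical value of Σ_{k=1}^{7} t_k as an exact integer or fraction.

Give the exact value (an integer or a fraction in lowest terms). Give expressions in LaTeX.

Σ = -498654

t_(k+1)/t_k = 3*(-2*k**2 - 9*k - 18)/(2*k**2 + 5*k + 11).
Gosper form: A/B · C(k+1)/C(k) with A=-3, B=1, C=k**2 + 5*k/2 + 11/2.
Solve (-3)·f(k+1) − (1)·f(k) = k**2 + 5*k/2 + 11/2.
Degrees (0,0,2) ⇒ d ≤ 2.
Solve for f: f(k) = -(k**2 + k + 4)/4 (degree 2 ≤ 2).
Get s_k = R·t_k = (-3)**k*(-k**2 - k - 4) with R(k) = B(k−1)f(k)/C(k) = -(k**2 + k + 4)/(2*(2*k**2 + 5*k + 11)).
Δs = (-3)**k*(4*k**2 + 10*k + 22), as required.
Σ_(k=1)^(7) t_k = s_(8) − s_(1) = -498636 − (18) = -498654.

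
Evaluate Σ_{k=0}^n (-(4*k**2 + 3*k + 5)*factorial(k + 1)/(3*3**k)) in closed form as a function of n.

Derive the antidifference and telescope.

S(n) = 3**(-n - 1)*(3**(n + 2) - 4*n**3*factorial(n) - 19*n**2*factorial(n) - 29*n*factorial(n) - 14*factorial(n))

The ratio is (k + 2)*(3*k + 4*(k + 1)**2 + 8)/(3*(4*k**2 + 3*k + 5)).
Take A(k)=k/3 + 2/3, B(k)=1, C(k)=k**2 + 3*k/4 + 5/4.
Set up (k/3 + 2/3)·f(k+1) − (1)·f(k) − (k**2 + 3*k/4 + 5/4) = 0.
Bound: deg f ≤ 1.
Solve for f: f(k) = 3*(4*k + 3)/4 (degree 1 ≤ 1).
Certificate R = B(k−1)f/C = 3*(4*k + 3)/(4*k**2 + 3*k + 5) gives s_k = -(4*k + 3)*factorial(k + 1)/3**k.
s_(k+1) − s_k = -(4*k**2 + 3*k + 5)*factorial(k + 1)/(3*3**k) = t_k.
Evaluate: s_(n+1) = -3**(-n - 1)*(4*n + 7)*factorial(n + 2); subtract s_(0) = -3 ⇒ S(n) = 3**(-n - 1)*(3**(n + 2) - 4*n**3*factorial(n) - 19*n**2*factorial(n) - 29*n*factorial(n) - 14*factorial(n)).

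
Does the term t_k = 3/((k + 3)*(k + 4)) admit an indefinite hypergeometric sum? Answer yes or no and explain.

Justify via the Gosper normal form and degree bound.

Yes. s_k = k/(k + 3).

The ratio is (k + 3)/(k + 5).
Factor: A=k + 3; B=k + 5; C=1.
Need (k + 3)·f(k+1) − (k + 4)·f(k) = 1.
d = 1 from the (1,1,0) case.
Coefficient equations give f(k) = k/3.
Get s_k = R·t_k = k/(k + 3) with R(k) = B(k−1)f(k)/C(k) = k*(k + 4)/3.
Check: Δs_k = 3/(k**2 + 7*k + 12). ✓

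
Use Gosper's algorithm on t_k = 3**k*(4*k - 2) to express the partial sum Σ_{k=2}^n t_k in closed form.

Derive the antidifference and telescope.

S(n) = 6*3**n*(n - 1)

Ratio r(k) = 3*(2*k + 1)/(2*k - 1).
Factor: A=3; B=1; C=k - 1/2.
Solve (3)·f(k+1) − (1)·f(k) = k - 1/2.
deg f ≤ 1 (via 0,0,1).
Coefficient equations give f(k) = (k - 2)/2.
Get s_k = R·t_k = 2*3**k*(k - 2) with R(k) = B(k−1)f(k)/C(k) = (k - 2)/(2*k - 1).
Δs = 3**k*(4*k - 2), as required.
Telescope: S(n) = s_(n+1) − s_(2) = 6*3**n*(n - 1) − (0) = 6*3**n*(n - 1).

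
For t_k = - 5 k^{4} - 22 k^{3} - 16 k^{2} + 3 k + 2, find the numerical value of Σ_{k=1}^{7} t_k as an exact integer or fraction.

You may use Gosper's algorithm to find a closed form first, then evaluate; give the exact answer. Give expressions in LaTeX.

Σ = -42770

The ratio is (5*k**4 + 42*k**3 + 112*k**2 + 115*k + 38)/(5*k**4 + 22*k**3 + 16*k**2 - 3*k - 2).
So A=1 and B=1, with C=k**4 + 22*k**3/5 + 16*k**2/5 - 3*k/5 - 2/5.
Solve (1)·f(k+1) − (1)·f(k) = k**4 + 22*k**3/5 + 16*k**2/5 - 3*k/5 - 2/5.
deg f ≤ 5 (via 0,0,4).
A polynomial solution: f(k) = k*(k + 1)*(k**3 + 2*k**2 - 6*k + 2)/5.
R(k) = B(k−1)·f(k)/C(k) = k*(k**3 + 2*k**2 - 6*k + 2)/(5*k**3 + 17*k**2 - k - 2); s_k = R·t_k = k*(-k**4 - 3*k**3 + 4*k**2 + 4*k - 2).
Verify: -5*k**4 - 22*k**3 - 16*k**2 + 3*k + 2 matches t_k.
Sum = s_(8) − s_(1); s_(8) = -42768, s_(1) = 2 ⇒ -42770.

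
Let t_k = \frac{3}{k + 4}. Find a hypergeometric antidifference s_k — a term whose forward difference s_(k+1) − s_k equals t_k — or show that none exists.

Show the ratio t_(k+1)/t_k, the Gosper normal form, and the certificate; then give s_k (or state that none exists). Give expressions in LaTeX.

none (Gosper's algorithm certifies no s_k)

The ratio is (k + 4)/(k + 5).
A = k + 4, B = k + 5, C = 1.
Solve (k + 4)·f(k+1) − (k + 4)·f(k) = 1.
From deg A=1, deg B=1, deg C=0: d=0.
f = c0 ⇒ A·f(k+1) − B(k−1)·f(k) − C = -1. The system {-1 = 0} is inconsistent; no antidifference.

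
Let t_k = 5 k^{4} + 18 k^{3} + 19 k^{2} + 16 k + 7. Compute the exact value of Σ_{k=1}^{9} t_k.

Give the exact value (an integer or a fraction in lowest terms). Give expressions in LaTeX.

Σ = 119313

Ratio r(k) = (5*k**4 + 38*k**3 + 103*k**2 + 128*k + 65)/(5*k**4 + 18*k**3 + 19*k**2 + 16*k + 7).
Normal form (A,B,C) = (1, 1, k**4 + 18*k**3/5 + 19*k**2/5 + 16*k/5 + 7/5).
f must satisfy (1)·f(k+1) − (1)·f(k) = k**4 + 18*k**3/5 + 19*k**2/5 + 16*k/5 + 7/5.
Bound: deg f ≤ 5.
Solve for f: f(k) = k*(k**4 + 2*k**3 - k**2 + 3*k + 2)/5 (degree 5 ≤ 5).
Get s_k = R·t_k = k*(k**4 + 2*k**3 - k**2 + 3*k + 2) with R(k) = B(k−1)f(k)/C(k) = k*(k**4 + 2*k**3 - k**2 + 3*k + 2)/(5*k**4 + 18*k**3 + 19*k**2 + 16*k + 7).
s_(k+1) − s_k = 5*k**4 + 18*k**3 + 19*k**2 + 16*k + 7 = t_k.
Evaluate s at k=10 and k=1: 119320 and 7; difference 119313.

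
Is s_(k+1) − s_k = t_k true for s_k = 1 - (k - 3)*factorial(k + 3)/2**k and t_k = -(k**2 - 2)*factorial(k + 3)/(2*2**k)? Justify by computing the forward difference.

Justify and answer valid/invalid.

s_(k+1) = -2**(-k - 1)*(k - 2)*factorial(k + 4) + 1
s_(k+1) − s_k = -(k**2 - 2)*factorial(k + 3)/(2*2**k)
(s_(k+1) − s_k) − t_k = 0

valid; difference matches t_k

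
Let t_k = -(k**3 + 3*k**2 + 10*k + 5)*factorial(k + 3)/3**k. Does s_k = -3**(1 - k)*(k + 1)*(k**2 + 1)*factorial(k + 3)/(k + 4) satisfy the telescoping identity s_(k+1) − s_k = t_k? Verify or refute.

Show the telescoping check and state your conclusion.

Invalid: residual 3**(1 - k)*(k**4 + 7*k**3 + 19*k**2 + 45*k + 17)*factorial(k + 3)/((k + 4)*(k + 5)) ≠ 0.

s_(k+1) = -(k + 2)*(k**2 + 2*k + 2)*factorial(k + 4)/(3**k*(k + 5))
s_(k+1) − s_k = -(k**5 + 9*k**4 + 36*k**3 + 98*k**2 + 110*k + 49)*factorial(k + 3)/(3**k*(k + 4)*(k + 5))
(s_(k+1) − s_k) − t_k = 3**(1 - k)*(k**4 + 7*k**3 + 19*k**2 + 45*k + 17)*factorial(k + 3)/((k + 4)*(k + 5))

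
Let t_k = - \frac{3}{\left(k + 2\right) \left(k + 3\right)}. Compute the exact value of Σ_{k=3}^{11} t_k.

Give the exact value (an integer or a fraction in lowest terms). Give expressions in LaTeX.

The ratio is (k + 2)/(k + 4).
Gosper form: A/B · C(k+1)/C(k) with A=k + 2, B=k + 4, C=1.
Solve (k + 2)·f(k+1) − (k + 3)·f(k) = 1.
deg f ≤ 1 (via 1,1,0).
Solve for f: f(k) = k/2 (degree 1 ≤ 1).
Certificate R = B(k−1)f/C = k*(k + 3)/2 gives s_k = -3*k/(2*k + 4).
Verify: -3/(k**2 + 5*k + 6) matches t_k.
Evaluate s at k=12 and k=3: -9/7 and -9/10; difference -27/70.

Σ = -27/70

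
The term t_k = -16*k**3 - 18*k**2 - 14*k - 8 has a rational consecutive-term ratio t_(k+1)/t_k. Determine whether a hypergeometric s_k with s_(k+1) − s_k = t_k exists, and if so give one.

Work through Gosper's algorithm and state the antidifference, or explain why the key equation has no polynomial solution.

s_k = 2*k*(-2*k**3 + k**2 - k - 2)

Ratio r(k) = (8*k**3 + 33*k**2 + 49*k + 28)/(8*k**3 + 9*k**2 + 7*k + 4).
Take A(k)=1, B(k)=1, C(k)=k**3 + 9*k**2/8 + 7*k/8 + 1/2.
Need (1)·f(k+1) − (1)·f(k) = k**3 + 9*k**2/8 + 7*k/8 + 1/2.
From deg A=0, deg B=0, deg C=3: d=4.
A polynomial solution: f(k) = k*(2*k**3 - k**2 + k + 2)/8.
R(k) = B(k−1)·f(k)/C(k) = k*(2*k**3 - k**2 + k + 2)/(8*k**3 + 9*k**2 + 7*k + 4); s_k = R·t_k = 2*k*(-2*k**3 + k**2 - k - 2).
s_(k+1) − s_k = -16*k**3 - 18*k**2 - 14*k - 8 = t_k.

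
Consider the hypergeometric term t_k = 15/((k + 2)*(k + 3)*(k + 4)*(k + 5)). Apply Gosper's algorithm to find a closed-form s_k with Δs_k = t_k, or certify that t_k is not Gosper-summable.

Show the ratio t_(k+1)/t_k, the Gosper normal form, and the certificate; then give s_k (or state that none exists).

t_(k+1)/t_k = (k + 2)/(k + 6).
Take A(k)=k + 2, B(k)=k + 6, C(k)=1.
Set up (k + 2)·f(k+1) − (k + 5)·f(k) − (1) = 0.
deg f ≤ 3 (via 1,1,0).
Coefficient equations give f(k) = k*(k**2 + 9*k + 26)/72.
R(k) = B(k−1)·f(k)/C(k) = k*(k + 5)*(k**2 + 9*k + 26)/72; s_k = R·t_k = 5*k*(k**2 + 9*k + 26)/(24*(k + 2)*(k + 3)*(k + 4)).
Δs = 15/(k**4 + 14*k**3 + 71*k**2 + 154*k + 120), as required.

s_k = 5*k*(k**2 + 9*k + 26)/(24*(k + 2)*(k + 3)*(k + 4))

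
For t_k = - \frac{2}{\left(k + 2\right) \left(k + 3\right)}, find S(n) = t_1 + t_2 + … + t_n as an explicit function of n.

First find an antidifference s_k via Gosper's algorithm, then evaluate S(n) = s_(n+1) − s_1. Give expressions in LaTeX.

S(n) = - \frac{2 n}{3 n + 9}

Compute t_(k+1)/t_k: get (k + 2)/(k + 4).
A = k + 2, B = k + 4, C = 1.
Solve (k + 2)·f(k+1) − (k + 3)·f(k) = 1.
d = 1 from the (1,1,0) case.
A polynomial solution: f(k) = k/2.
R(k) = B(k−1)·f(k)/C(k) = k*(k + 3)/2; s_k = R·t_k = -k/(k + 2).
Δs = -2/(k**2 + 5*k + 6), as required.
Evaluate: s_(n+1) = (-n - 1)/(n + 3); subtract s_(1) = -1/3 ⇒ S(n) = -2*n/(3*n + 9).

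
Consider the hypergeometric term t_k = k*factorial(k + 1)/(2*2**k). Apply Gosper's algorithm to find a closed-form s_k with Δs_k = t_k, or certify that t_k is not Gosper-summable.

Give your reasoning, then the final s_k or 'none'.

s_k = factorial(k + 1)/2**k

Step 1: r(k) = (k + 1)*(k + 2)/(2*k).
Normal form (A,B,C) = (k/2 + 1, 1, k).
Solve (k/2 + 1)·f(k+1) − (1)·f(k) = k.
deg f ≤ 0 (via 1,0,1).
Coefficient equations give f(k) = 2.
So s_k = (B(k−1)f/C)·t_k = (2/k)·t_k = factorial(k + 1)/2**k.
Verify: k*factorial(k + 1)/(2*2**k) matches t_k.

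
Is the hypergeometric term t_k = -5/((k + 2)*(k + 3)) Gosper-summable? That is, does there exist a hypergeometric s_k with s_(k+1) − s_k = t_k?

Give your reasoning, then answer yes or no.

Step 1: r(k) = (k + 2)/(k + 4).
Gosper form: A/B · C(k+1)/C(k) with A=k + 2, B=k + 4, C=1.
Set up (k + 2)·f(k+1) − (k + 3)·f(k) − (1) = 0.
deg f ≤ 1 (via 1,1,0).
Match coefficients ⇒ f(k) = k/2.
Get s_k = R·t_k = -5*k/(2*k + 4) with R(k) = B(k−1)f(k)/C(k) = k*(k + 3)/2.
Verify: -5/(k**2 + 5*k + 6) matches t_k.

Yes. s_k = -5*k/(2*k + 4).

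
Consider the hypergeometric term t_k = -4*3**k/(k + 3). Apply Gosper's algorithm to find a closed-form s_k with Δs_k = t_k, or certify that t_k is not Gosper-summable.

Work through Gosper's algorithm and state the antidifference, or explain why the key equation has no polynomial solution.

The ratio is 3*(k + 3)/(k + 4).
Normal form (A,B,C) = (3*k + 9, k + 4, 1).
Key eq: (3*k + 9)·f(k+1) = (k + 3)·f(k) + (1).
Bound: deg f ≤ -1.
d = -1 < 0 ⇒ no nonzero polynomial f; not summable.

not Gosper-summable; s_k does not exist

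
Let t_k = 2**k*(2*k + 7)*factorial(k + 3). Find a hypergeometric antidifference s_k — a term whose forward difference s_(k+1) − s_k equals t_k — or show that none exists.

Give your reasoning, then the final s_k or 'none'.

s_k = 2**k*factorial(k + 3)

Ratio r(k) = 2*(k + 4)*(2*k + 9)/(2*k + 7).
Gosper form: A/B · C(k+1)/C(k) with A=2*k + 8, B=1, C=k + 7/2.
Solve (2*k + 8)·f(k+1) − (1)·f(k) = k + 7/2.
deg f ≤ 0 (via 1,0,1).
Solving with deg f ≤ 0: f(k) = 1/2.
Get s_k = R·t_k = 2**k*factorial(k + 3) with R(k) = B(k−1)f(k)/C(k) = 1/(2*k + 7).
s_(k+1) − s_k = 2**k*(2*k + 7)*factorial(k + 3) = t_k.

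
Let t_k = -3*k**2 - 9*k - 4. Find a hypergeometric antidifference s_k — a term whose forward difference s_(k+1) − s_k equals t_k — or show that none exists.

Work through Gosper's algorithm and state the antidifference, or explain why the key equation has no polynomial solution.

s_k = k**2*(-k - 3)

Ratio r(k) = (3*k**2 + 15*k + 16)/(3*k**2 + 9*k + 4).
Gosper form: A/B · C(k+1)/C(k) with A=1, B=1, C=k**2 + 3*k + 4/3.
f must satisfy (1)·f(k+1) − (1)·f(k) = k**2 + 3*k + 4/3.
deg f ≤ 3 (via 0,0,2).
A polynomial solution: f(k) = k**2*(k + 3)/3.
So s_k = (B(k−1)f/C)·t_k = (k**2*(k + 3)/(3*k**2 + 9*k + 4))·t_k = k**2*(-k - 3).
Verify: -3*k**2 - 9*k - 4 matches t_k.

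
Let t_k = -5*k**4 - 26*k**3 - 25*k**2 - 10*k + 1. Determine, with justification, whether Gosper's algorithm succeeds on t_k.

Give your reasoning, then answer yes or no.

Yes. s_k = k*(-k**4 - 4*k**3 + 3*k**2 + k + 2).

Ratio r(k) = (5*k**4 + 46*k**3 + 133*k**2 + 158*k + 65)/(5*k**4 + 26*k**3 + 25*k**2 + 10*k - 1).
A = 1, B = 1, C = k**4 + 26*k**3/5 + 5*k**2 + 2*k - 1/5.
Need (1)·f(k+1) − (1)·f(k) = k**4 + 26*k**3/5 + 5*k**2 + 2*k - 1/5.
Degrees (0,0,4) ⇒ d ≤ 5.
Solve for f: f(k) = k*(k**4 + 4*k**3 - 3*k**2 - k - 2)/5 (degree 5 ≤ 5).
Certificate R = B(k−1)f/C = k*(k**4 + 4*k**3 - 3*k**2 - k - 2)/(5*k**4 + 26*k**3 + 25*k**2 + 10*k - 1) gives s_k = k*(-k**4 - 4*k**3 + 3*k**2 + k + 2).
Check: Δs_k = -5*k**4 - 26*k**3 - 25*k**2 - 10*k + 1. ✓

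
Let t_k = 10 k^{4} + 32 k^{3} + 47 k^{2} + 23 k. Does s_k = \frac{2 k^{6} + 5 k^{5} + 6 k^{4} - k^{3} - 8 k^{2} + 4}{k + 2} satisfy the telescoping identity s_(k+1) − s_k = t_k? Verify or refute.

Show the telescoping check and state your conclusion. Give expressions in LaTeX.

s_(k+1) = (2*k**6 + 17*k**5 + 61*k**4 + 113*k**3 + 105*k**2 + 42*k + 8)/(k + 3)
s_(k+1) − s_k = 2*(5*k**6 + 37*k**5 + 109*k**4 + 171*k**3 + 138*k**2 + 44*k + 2)/(k**2 + 5*k + 6)
(s_(k+1) − s_k) − t_k = (-8*k**5 - 49*k**4 - 108*k**3 - 121*k**2 - 50*k + 4)/(k**2 + 5*k + 6)

Invalid: residual \frac{- 8 k^{5} - 49 k^{4} - 108 k^{3} - 121 k^{2} - 50 k + 4}{k^{2} + 5 k + 6} ≠ 0.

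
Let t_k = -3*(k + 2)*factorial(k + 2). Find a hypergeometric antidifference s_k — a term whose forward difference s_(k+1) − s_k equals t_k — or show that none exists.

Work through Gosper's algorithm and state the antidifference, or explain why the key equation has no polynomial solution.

s_k = -3*factorial(k + 2)

r(k) = (k + 3)**2/(k + 2) after simplifying.
So A=k + 3 and B=1, with C=k + 2.
f must satisfy (k + 3)·f(k+1) − (1)·f(k) = k + 2.
d = 0 from the (1,0,1) case.
Solving with deg f ≤ 0: f(k) = 1.
Certificate R = B(k−1)f/C = 1/(k + 2) gives s_k = -3*factorial(k + 2).
Verify: -3*(k + 2)*factorial(k + 2) matches t_k.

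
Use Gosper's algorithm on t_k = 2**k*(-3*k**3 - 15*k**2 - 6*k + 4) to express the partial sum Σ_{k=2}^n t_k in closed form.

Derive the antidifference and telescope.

The ratio is 2*(3*k**3 + 24*k**2 + 45*k + 20)/(3*k**3 + 15*k**2 + 6*k - 4).
Take A(k)=2, B(k)=1, C(k)=k**3 + 5*k**2 + 2*k - 4/3.
Solve (2)·f(k+1) − (1)·f(k) = k**3 + 5*k**2 + 2*k - 4/3.
Bound: deg f ≤ 3.
Solve for f: f(k) = (3*k**3 - 3*k**2 - 4)/3 (degree 3 ≤ 3).
So s_k = (B(k−1)f/C)·t_k = ((3*k**3 - 3*k**2 - 4)/(3*k**3 + 15*k**2 + 6*k - 4))·t_k = 2**k*(-3*k**3 + 3*k**2 + 4).
Δs = 2**k*(-3*k**3 - 15*k**2 - 6*k + 4), as required.
s_(n+1) = 2**(n + 1)*(-3*n**3 - 6*n**2 - 3*n + 4) and s_(2) = -32, so S(n) = -6*2**n*n**3 - 12*2**n*n**2 - 6*2**n*n + 8*2**n + 32.

S(n) = -6*2**n*n**3 - 12*2**n*n**2 - 6*2**n*n + 8*2**n + 32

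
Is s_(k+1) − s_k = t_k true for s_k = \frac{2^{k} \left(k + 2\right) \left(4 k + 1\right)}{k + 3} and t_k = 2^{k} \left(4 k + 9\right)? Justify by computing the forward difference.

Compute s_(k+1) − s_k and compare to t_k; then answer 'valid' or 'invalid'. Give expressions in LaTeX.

Invalid: residual \frac{2^{k} \left(- 4 k^{2} - 17 k - 26\right)}{k^{2} + 7 k + 12} ≠ 0.

s_(k+1) = 2**(k + 1)*(k + 3)*(4*k + 5)/(k + 4)
s_(k+1) − s_k = 2**k*(4*k**3 + 33*k**2 + 94*k + 82)/(k**2 + 7*k + 12)
(s_(k+1) − s_k) − t_k = 2**k*(-4*k**2 - 17*k - 26)/(k**2 + 7*k + 12)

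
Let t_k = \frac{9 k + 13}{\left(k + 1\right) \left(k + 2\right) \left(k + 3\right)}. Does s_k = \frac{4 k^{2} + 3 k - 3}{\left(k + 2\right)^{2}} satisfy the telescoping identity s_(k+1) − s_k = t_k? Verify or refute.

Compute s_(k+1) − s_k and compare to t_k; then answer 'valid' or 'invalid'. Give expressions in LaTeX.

s_(k+1) = (3*k + 4*(k + 1)**2)/(k + 3)**2
s_(k+1) − s_k = (13*k**2 + 51*k + 43)/(k**4 + 10*k**3 + 37*k**2 + 60*k + 36)
(s_(k+1) − s_k) − t_k = (4*k**3 + 6*k**2 - 25*k - 35)/(k**5 + 11*k**4 + 47*k**3 + 97*k**2 + 96*k + 36)

Invalid: residual \frac{4 k^{3} + 6 k^{2} - 25 k - 35}{k^{5} + 11 k^{4} + 47 k^{3} + 97 k^{2} + 96 k + 36} ≠ 0.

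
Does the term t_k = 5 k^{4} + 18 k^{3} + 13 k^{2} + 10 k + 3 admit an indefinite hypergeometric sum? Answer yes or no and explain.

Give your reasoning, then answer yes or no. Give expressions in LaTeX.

Ratio r(k) = (5*k**4 + 38*k**3 + 97*k**2 + 110*k + 49)/(5*k**4 + 18*k**3 + 13*k**2 + 10*k + 3).
Normal form (A,B,C) = (1, 1, k**4 + 18*k**3/5 + 13*k**2/5 + 2*k + 3/5).
Set up (1)·f(k+1) − (1)·f(k) − (k**4 + 18*k**3/5 + 13*k**2/5 + 2*k + 3/5) = 0.
From deg A=0, deg B=0, deg C=4: d=5.
A polynomial solution: f(k) = k**2*(k**3 + 2*k**2 - 3*k + 3)/5.
Get s_k = R·t_k = k**2*(k**3 + 2*k**2 - 3*k + 3) with R(k) = B(k−1)f(k)/C(k) = k**2*(k**3 + 2*k**2 - 3*k + 3)/(5*k**4 + 18*k**3 + 13*k**2 + 10*k + 3).
s_(k+1) − s_k = 5*k**4 + 18*k**3 + 13*k**2 + 10*k + 3 = t_k.

Yes. s_k = k^{2} \left(k^{3} + 2 k^{2} - 3 k + 3\right).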